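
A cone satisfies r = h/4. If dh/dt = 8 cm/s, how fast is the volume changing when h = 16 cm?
128π cm³/s

V = (1/3)π(h/4)²h = πh³/48
dV/dt = πh²/16 · 8
At h = 16: dV/dt = 128π cm³/s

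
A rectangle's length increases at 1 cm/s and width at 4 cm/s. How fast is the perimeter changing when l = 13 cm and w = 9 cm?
10 cm/s

P = 2(l + w)
dP/dt = 2(dl/dt + dw/dt) = 2(1 + 4) = 10 cm/s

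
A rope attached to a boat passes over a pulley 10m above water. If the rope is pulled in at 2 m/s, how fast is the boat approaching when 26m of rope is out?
13/6 ≈ 2.167 m/s

rope² = x² + 10²
x = √(26² - 10²) = 24
dx/dt = (rope/x) · d(rope)/dt = (26/24) · (-2) = -13/6 m/s
The boat approaches at 13/6 ≈ 2.167 m/s.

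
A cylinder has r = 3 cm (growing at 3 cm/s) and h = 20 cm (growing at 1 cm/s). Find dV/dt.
369π cm³/s

V = πr²h
dV/dt = 2πrh·dr/dt + πr²·dh/dt
= 2π(3)(20)(3) + π(3)²(1)
= 369π cm³/s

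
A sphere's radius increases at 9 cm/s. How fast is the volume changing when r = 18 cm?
11664π cm³/s

V = (4/3)πr³
dV/dt = dV/dr · dr/dt = 4πr² · 9
At r = 18: dV/dt = 11664π cm³/s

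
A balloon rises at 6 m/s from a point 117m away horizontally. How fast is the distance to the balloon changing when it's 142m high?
852√33853/33853 ≈ 4.631 m/s

z² = 117² + y²
z = √(117² + 142²) = √33853
dz/dt = y/z · dy/dt = 142/√33853 · 6 = 852√33853/33853 ≈ 4.631 m/s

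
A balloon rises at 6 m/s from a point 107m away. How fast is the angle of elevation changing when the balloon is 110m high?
0.027262 rad/s

tan(θ) = y/107
sec²(θ) · dθ/dt = (1/107) · dy/dt
dθ/dt = cos²(θ)/107 · 6 = 107/(107² + 110²) · 6
dθ/dt = 0.027262 rad/s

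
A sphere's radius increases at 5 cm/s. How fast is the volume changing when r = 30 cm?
18000π cm³/s

V = (4/3)πr³
dV/dt = dV/dr · dr/dt = 4πr² · 5
At r = 30: dV/dt = 18000π cm³/s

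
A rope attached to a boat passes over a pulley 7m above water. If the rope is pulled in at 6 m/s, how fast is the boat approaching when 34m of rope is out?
68√123/123 ≈ 6.131 m/s

rope² = x² + 7²
x = √(34² - 7²) = 3√123
dx/dt = (rope/x) · d(rope)/dt = (34/(3√123)) · (-6) = -68√123/123 m/s
The boat approaches at 68√123/123 ≈ 6.131 m/s.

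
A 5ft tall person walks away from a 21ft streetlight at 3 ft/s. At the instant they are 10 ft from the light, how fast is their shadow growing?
15/16 ft/s

By similar triangles: 21/(x+s) = 5/s
Solving: s = 5x/16
ds/dt = 5/16 · dx/dt = 5/16 · 3 = 15/16 ft/s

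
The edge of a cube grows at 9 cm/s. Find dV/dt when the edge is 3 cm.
243 cm³/s

V = s³
dV/dt = 3s² · ds/dt = 3·3²·9 = 243 cm³/s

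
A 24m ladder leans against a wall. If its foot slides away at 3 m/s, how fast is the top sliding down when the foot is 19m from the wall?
57√215/215 ≈ 3.887 m/s

x² + y² = 24²
2x·dx/dt + 2y·dy/dt = 0
dy/dt = -x/y · dx/dt = -19/√215 · 3 = -57√215/215 m/s
The top is descending at 57√215/215 ≈ 3.887 m/s.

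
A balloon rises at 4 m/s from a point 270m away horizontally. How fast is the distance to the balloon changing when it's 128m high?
256√22321/22321 ≈ 1.713 m/s

z² = 270² + y²
z = √(270² + 128²) = 2√22321
dz/dt = y/z · dy/dt = 128/(2√22321) · 4 = 256√22321/22321 ≈ 1.713 m/s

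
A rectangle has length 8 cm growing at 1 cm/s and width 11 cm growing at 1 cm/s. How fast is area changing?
19 cm²/s

A = lw
dA/dt = w·dl/dt + l·dw/dt = 11·1 + 8·1 = 19 cm²/s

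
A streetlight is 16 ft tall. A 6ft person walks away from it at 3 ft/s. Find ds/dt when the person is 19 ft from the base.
9/5 ft/s

By similar triangles: 16/(x+s) = 6/s
Solving: s = 6x/10
ds/dt = 6/10 · dx/dt = 3/5 · 3 = 9/5 ft/s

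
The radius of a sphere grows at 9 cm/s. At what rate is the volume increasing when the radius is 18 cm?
11664π cm³/s

V = (4/3)πr³
dV/dt = dV/dr · dr/dt = 4πr² · 9
At r = 18: dV/dt = 11664π cm³/s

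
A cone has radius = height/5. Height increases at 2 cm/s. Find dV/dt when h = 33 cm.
2178π/25 cm³/s

V = (1/3)π(h/5)²h = πh³/75
dV/dt = πh²/25 · 2
At h = 33: dV/dt = 2178π/25 cm³/s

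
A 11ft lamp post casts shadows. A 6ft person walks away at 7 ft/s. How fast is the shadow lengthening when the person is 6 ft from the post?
42/5 ft/s

By similar triangles: 11/(x+s) = 6/s
Solving: s = 6x/5
ds/dt = 6/5 · dx/dt = 6/5 · 7 = 42/5 ft/s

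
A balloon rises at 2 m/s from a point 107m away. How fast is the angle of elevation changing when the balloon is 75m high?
0.012534 rad/s

tan(θ) = y/107
sec²(θ) · dθ/dt = (1/107) · dy/dt
dθ/dt = cos²(θ)/107 · 2 = 107/(107² + 75²) · 2
dθ/dt = 0.012534 rad/s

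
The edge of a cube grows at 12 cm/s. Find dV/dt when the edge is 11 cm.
4356 cm³/s

V = s³
dV/dt = 3s² · ds/dt = 3·11²·12 = 4356 cm³/s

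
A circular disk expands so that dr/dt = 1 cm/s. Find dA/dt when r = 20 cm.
40π cm²/s

A = πr²
dA/dt = 2πr · dr/dt = 2π(20)(1) = 40π cm²/s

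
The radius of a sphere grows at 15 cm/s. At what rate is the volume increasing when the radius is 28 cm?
47040π cm³/s

V = (4/3)πr³
dV/dt = dV/dr · dr/dt = 4πr² · 15
At r = 28: dV/dt = 47040π cm³/s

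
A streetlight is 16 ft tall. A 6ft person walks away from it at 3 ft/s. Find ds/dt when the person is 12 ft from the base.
9/5 ft/s

By similar triangles: 16/(x+s) = 6/s
Solving: s = 6x/10
ds/dt = 6/10 · dx/dt = 3/5 · 3 = 9/5 ft/s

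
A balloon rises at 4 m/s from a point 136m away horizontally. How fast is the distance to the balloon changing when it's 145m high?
580√39521/39521 ≈ 2.918 m/s

z² = 136² + y²
z = √(136² + 145²) = √39521
dz/dt = y/z · dy/dt = 145/√39521 · 4 = 580√39521/39521 ≈ 2.918 m/s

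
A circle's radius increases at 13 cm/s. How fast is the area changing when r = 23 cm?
598π cm²/s

A = πr²
dA/dt = 2πr · dr/dt = 2π(23)(13) = 598π cm²/s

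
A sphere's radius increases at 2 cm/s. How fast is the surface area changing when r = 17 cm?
272π cm²/s

S = 4πr²
dS/dt = dS/dr · dr/dt = 8πr · 2
At r = 17: dS/dt = 272π cm²/s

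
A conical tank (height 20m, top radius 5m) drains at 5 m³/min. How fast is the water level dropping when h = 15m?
16/(45π) ≈ 0.1132 m/min

r/h = 5/20, so r = (1/4)h
V = (1/3)πr²h = (1/3)π((1/4)h)²h = (1/48)πh³
dV/dh = (1/16)πh²
dh/dt = (dV/dt)/(dV/dh) = -5/((1/16)π·15²) = -16/(45π) m/min
The level is dropping at 16/(45π) ≈ 0.1132 m/min.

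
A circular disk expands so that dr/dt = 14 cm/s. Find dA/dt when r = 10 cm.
280π cm²/s

A = πr²
dA/dt = 2πr · dr/dt = 2π(10)(14) = 280π cm²/s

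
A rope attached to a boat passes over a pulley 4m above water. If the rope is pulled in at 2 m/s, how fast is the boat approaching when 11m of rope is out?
22√105/105 ≈ 2.147 m/s

rope² = x² + 4²
x = √(11² - 4²) = √105
dx/dt = (rope/x) · d(rope)/dt = (11/√105) · (-2) = -22√105/105 m/s
The boat approaches at 22√105/105 ≈ 2.147 m/s.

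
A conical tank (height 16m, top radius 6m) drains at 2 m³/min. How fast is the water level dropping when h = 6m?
32/(81π) ≈ 0.1258 m/min

r/h = 6/16, so r = (3/8)h
V = (1/3)πr²h = (1/3)π((3/8)h)²h = (3/64)πh³
dV/dh = (9/64)πh²
dh/dt = (dV/dt)/(dV/dh) = -2/((9/64)π·6²) = -32/(81π) m/min
The level is dropping at 32/(81π) ≈ 0.1258 m/min.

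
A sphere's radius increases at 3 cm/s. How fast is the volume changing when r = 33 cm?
13068π cm³/s

V = (4/3)πr³
dV/dt = dV/dr · dr/dt = 4πr² · 3
At r = 33: dV/dt = 13068π cm³/s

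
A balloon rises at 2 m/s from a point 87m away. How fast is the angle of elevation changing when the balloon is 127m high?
0.007342 rad/s

tan(θ) = y/87
sec²(θ) · dθ/dt = (1/87) · dy/dt
dθ/dt = cos²(θ)/87 · 2 = 87/(87² + 127²) · 2
dθ/dt = 0.007342 rad/s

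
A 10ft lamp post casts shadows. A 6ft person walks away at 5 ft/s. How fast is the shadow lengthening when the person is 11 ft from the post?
15/2 ft/s

By similar triangles: 10/(x+s) = 6/s
Solving: s = 6x/4
ds/dt = 6/4 · dx/dt = 3/2 · 5 = 15/2 ft/s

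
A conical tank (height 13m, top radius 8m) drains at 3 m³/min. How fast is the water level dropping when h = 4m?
507/(1024π) ≈ 0.1576 m/min

r/h = 8/13, so r = (8/13)h
V = (1/3)πr²h = (1/3)π((8/13)h)²h = (64/507)πh³
dV/dh = (64/169)πh²
dh/dt = (dV/dt)/(dV/dh) = -3/((64/169)π·4²) = -507/(1024π) m/min
The level is dropping at 507/(1024π) ≈ 0.1576 m/min.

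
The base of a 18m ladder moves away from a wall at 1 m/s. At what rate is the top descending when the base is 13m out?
13√155/155 ≈ 1.044 m/s

x² + y² = 18²
2x·dx/dt + 2y·dy/dt = 0
dy/dt = -x/y · dx/dt = -13/√155 · 1 = -13√155/155 m/s
The top is descending at 13√155/155 ≈ 1.044 m/s.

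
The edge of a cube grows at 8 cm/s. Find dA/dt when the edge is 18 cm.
1728 cm²/s

A = 6s²
dA/dt = 12s · ds/dt = 12·18·8 = 1728 cm²/s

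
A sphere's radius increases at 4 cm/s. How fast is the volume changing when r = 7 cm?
784π cm³/s

V = (4/3)πr³
dV/dt = dV/dr · dr/dt = 4πr² · 4
At r = 7: dV/dt = 784π cm³/s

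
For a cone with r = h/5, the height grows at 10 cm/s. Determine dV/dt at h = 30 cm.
360π cm³/s

V = (1/3)π(h/5)²h = πh³/75
dV/dt = πh²/25 · 10
At h = 30: dV/dt = 360π cm³/s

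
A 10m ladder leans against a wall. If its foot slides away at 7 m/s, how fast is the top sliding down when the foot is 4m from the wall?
2√21/3 ≈ 3.055 m/s

x² + y² = 10²
2x·dx/dt + 2y·dy/dt = 0
dy/dt = -x/y · dx/dt = -4/(2√21) · 7 = -2√21/3 m/s
The top is descending at 2√21/3 ≈ 3.055 m/s.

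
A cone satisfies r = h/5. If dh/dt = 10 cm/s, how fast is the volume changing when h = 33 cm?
2178π/5 cm³/s

V = (1/3)π(h/5)²h = πh³/75
dV/dt = πh²/25 · 10
At h = 33: dV/dt = 2178π/5 cm³/s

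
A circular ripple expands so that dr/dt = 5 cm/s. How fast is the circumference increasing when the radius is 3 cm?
10π cm/s

C = 2πr
dC/dt = 2π · dr/dt = 2π · 5 = 10π cm/s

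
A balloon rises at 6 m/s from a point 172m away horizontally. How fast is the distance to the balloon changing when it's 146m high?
438√509/2545 ≈ 3.883 m/s

z² = 172² + y²
z = √(172² + 146²) = 10√509
dz/dt = y/z · dy/dt = 146/(10√509) · 6 = 438√509/2545 ≈ 3.883 m/s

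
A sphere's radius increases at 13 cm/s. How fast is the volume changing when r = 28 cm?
40768π cm³/s

V = (4/3)πr³
dV/dt = dV/dr · dr/dt = 4πr² · 13
At r = 28: dV/dt = 40768π cm³/s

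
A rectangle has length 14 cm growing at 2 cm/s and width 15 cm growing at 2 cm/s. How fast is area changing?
58 cm²/s

A = lw
dA/dt = w·dl/dt + l·dw/dt = 15·2 + 14·2 = 58 cm²/s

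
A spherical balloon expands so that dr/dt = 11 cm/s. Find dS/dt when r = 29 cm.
2552π cm²/s

S = 4πr²
dS/dt = dS/dr · dr/dt = 8πr · 11
At r = 29: dS/dt = 2552π cm²/s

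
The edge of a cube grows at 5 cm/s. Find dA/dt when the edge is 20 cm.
1200 cm²/s

A = 6s²
dA/dt = 12s · ds/dt = 12·20·5 = 1200 cm²/s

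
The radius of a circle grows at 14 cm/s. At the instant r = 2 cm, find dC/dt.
28π cm/s

C = 2πr
dC/dt = 2π · dr/dt = 2π · 14 = 28π cm/s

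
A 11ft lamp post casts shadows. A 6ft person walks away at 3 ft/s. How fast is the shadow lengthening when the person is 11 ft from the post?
18/5 ft/s

By similar triangles: 11/(x+s) = 6/s
Solving: s = 6x/5
ds/dt = 6/5 · dx/dt = 6/5 · 3 = 18/5 ft/s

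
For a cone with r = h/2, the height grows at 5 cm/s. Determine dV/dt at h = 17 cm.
1445π/4 cm³/s

V = (1/3)π(h/2)²h = πh³/12
dV/dt = πh²/4 · 5
At h = 17: dV/dt = 1445π/4 cm³/s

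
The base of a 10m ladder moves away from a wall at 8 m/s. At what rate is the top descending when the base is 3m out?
24√91/91 ≈ 2.516 m/s

x² + y² = 10²
2x·dx/dt + 2y·dy/dt = 0
dy/dt = -x/y · dx/dt = -3/√91 · 8 = -24√91/91 m/s
The top is descending at 24√91/91 ≈ 2.516 m/s.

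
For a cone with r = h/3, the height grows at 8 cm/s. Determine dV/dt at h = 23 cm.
4232π/9 cm³/s

V = (1/3)π(h/3)²h = πh³/27
dV/dt = πh²/9 · 8
At h = 23: dV/dt = 4232π/9 cm³/s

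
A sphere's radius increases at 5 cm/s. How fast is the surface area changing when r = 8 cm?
320π cm²/s

S = 4πr²
dS/dt = dS/dr · dr/dt = 8πr · 5
At r = 8: dS/dt = 320π cm²/s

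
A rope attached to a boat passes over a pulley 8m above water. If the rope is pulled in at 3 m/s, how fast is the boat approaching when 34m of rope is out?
17√273/91 ≈ 3.087 m/s

rope² = x² + 8²
x = √(34² - 8²) = 2√273
dx/dt = (rope/x) · d(rope)/dt = (34/(2√273)) · (-3) = -17√273/91 m/s
The boat approaches at 17√273/91 ≈ 3.087 m/s.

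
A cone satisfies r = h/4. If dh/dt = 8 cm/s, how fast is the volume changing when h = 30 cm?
450π cm³/s

V = (1/3)π(h/4)²h = πh³/48
dV/dt = πh²/16 · 8
At h = 30: dV/dt = 450π cm³/s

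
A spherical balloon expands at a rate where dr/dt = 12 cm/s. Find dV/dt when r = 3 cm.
432π cm³/s

V = (4/3)πr³
dV/dt = dV/dr · dr/dt = 4πr² · 12
At r = 3: dV/dt = 432π cm³/s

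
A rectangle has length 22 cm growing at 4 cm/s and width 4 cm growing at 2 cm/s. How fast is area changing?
60 cm²/s

A = lw
dA/dt = w·dl/dt + l·dw/dt = 4·4 + 22·2 = 60 cm²/s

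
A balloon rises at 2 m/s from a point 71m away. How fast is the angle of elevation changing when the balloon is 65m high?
0.015325 rad/s

tan(θ) = y/71
sec²(θ) · dθ/dt = (1/71) · dy/dt
dθ/dt = cos²(θ)/71 · 2 = 71/(71² + 65²) · 2
dθ/dt = 0.015325 rad/s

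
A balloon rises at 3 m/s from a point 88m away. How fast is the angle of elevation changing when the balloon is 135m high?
0.010166 rad/s

tan(θ) = y/88
sec²(θ) · dθ/dt = (1/88) · dy/dt
dθ/dt = cos²(θ)/88 · 3 = 88/(88² + 135²) · 3
dθ/dt = 0.010166 rad/s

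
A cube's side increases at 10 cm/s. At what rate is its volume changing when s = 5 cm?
750 cm³/s

V = s³
dV/dt = 3s² · ds/dt = 3·5²·10 = 750 cm³/s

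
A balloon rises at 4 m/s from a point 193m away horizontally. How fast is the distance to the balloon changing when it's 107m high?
214√48698/24349 ≈ 1.939 m/s

z² = 193² + y²
z = √(193² + 107²) = √48698
dz/dt = y/z · dy/dt = 107/√48698 · 4 = 214√48698/24349 ≈ 1.939 m/s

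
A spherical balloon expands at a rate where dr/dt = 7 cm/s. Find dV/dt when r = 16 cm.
7168π cm³/s

V = (4/3)πr³
dV/dt = dV/dr · dr/dt = 4πr² · 7
At r = 16: dV/dt = 7168π cm³/s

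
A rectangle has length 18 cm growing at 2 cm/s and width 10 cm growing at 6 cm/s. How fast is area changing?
128 cm²/s

A = lw
dA/dt = w·dl/dt + l·dw/dt = 10·2 + 18·6 = 128 cm²/s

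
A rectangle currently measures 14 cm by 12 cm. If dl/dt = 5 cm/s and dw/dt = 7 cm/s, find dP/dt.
24 cm/s

P = 2(l + w)
dP/dt = 2(dl/dt + dw/dt) = 2(5 + 7) = 24 cm/s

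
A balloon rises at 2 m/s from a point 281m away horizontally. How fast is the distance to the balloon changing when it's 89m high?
89√86882/43441 ≈ 0.6039 m/s

z² = 281² + y²
z = √(281² + 89²) = √86882
dz/dt = y/z · dy/dt = 89/√86882 · 2 = 89√86882/43441 ≈ 0.6039 m/s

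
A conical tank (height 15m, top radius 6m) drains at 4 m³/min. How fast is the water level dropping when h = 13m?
25/(169π) ≈ 0.04709 m/min

r/h = 6/15, so r = (2/5)h
V = (1/3)πr²h = (1/3)π((2/5)h)²h = (4/75)πh³
dV/dh = (4/25)πh²
dh/dt = (dV/dt)/(dV/dh) = -4/((4/25)π·13²) = -25/(169π) m/min
The level is dropping at 25/(169π) ≈ 0.04709 m/min.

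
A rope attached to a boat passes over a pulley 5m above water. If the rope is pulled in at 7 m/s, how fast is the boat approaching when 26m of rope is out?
26√651/93 ≈ 7.133 m/s

rope² = x² + 5²
x = √(26² - 5²) = √651
dx/dt = (rope/x) · d(rope)/dt = (26/√651) · (-7) = -26√651/93 m/s
The boat approaches at 26√651/93 ≈ 7.133 m/s.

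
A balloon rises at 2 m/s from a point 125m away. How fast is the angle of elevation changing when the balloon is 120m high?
0.008326 rad/s

tan(θ) = y/125
sec²(θ) · dθ/dt = (1/125) · dy/dt
dθ/dt = cos²(θ)/125 · 2 = 125/(125² + 120²) · 2
dθ/dt = 0.008326 rad/s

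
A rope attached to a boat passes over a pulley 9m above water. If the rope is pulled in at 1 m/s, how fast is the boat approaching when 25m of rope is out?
25√34/136 ≈ 1.072 m/s

rope² = x² + 9²
x = √(25² - 9²) = 4√34
dx/dt = (rope/x) · d(rope)/dt = (25/(4√34)) · (-1) = -25√34/136 m/s
The boat approaches at 25√34/136 ≈ 1.072 m/s.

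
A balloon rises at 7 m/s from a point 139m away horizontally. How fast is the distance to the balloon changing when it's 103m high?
721√29930/29930 ≈ 4.168 m/s

z² = 139² + y²
z = √(139² + 103²) = √29930
dz/dt = y/z · dy/dt = 103/√29930 · 7 = 721√29930/29930 ≈ 4.168 m/s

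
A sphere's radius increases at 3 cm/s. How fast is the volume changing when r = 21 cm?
5292π cm³/s

V = (4/3)πr³
dV/dt = dV/dr · dr/dt = 4πr² · 3
At r = 21: dV/dt = 5292π cm³/s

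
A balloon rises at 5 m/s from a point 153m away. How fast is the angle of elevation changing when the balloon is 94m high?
0.023725 rad/s

tan(θ) = y/153
sec²(θ) · dθ/dt = (1/153) · dy/dt
dθ/dt = cos²(θ)/153 · 5 = 153/(153² + 94²) · 5
dθ/dt = 0.023725 rad/s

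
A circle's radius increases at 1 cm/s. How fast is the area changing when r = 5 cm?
10π cm²/s

A = πr²
dA/dt = 2πr · dr/dt = 2π(5)(1) = 10π cm²/s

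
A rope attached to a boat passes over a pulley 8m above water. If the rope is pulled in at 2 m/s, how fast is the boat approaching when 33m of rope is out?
66√41/205 ≈ 2.061 m/s

rope² = x² + 8²
x = √(33² - 8²) = 5√41
dx/dt = (rope/x) · d(rope)/dt = (33/(5√41)) · (-2) = -66√41/205 m/s
The boat approaches at 66√41/205 ≈ 2.061 m/s.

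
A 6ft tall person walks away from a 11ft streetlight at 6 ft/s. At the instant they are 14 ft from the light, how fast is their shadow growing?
36/5 ft/s

By similar triangles: 11/(x+s) = 6/s
Solving: s = 6x/5
ds/dt = 6/5 · dx/dt = 6/5 · 6 = 36/5 ft/s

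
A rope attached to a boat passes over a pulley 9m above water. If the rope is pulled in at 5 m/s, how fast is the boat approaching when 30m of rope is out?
50√91/91 ≈ 5.241 m/s

rope² = x² + 9²
x = √(30² - 9²) = 3√91
dx/dt = (rope/x) · d(rope)/dt = (30/(3√91)) · (-5) = -50√91/91 m/s
The boat approaches at 50√91/91 ≈ 5.241 m/s.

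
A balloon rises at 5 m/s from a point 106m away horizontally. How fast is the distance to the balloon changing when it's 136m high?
340√7433/7433 ≈ 3.944 m/s

z² = 106² + y²
z = √(106² + 136²) = 2√7433
dz/dt = y/z · dy/dt = 136/(2√7433) · 5 = 340√7433/7433 ≈ 3.944 m/s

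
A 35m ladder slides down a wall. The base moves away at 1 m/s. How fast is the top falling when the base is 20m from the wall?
4√33/33 ≈ 0.6963 m/s

x² + y² = 35²
2x·dx/dt + 2y·dy/dt = 0
dy/dt = -x/y · dx/dt = -20/(5√33) · 1 = -4√33/33 m/s
The top is descending at 4√33/33 ≈ 0.6963 m/s.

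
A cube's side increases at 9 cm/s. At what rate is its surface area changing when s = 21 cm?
2268 cm²/s

A = 6s²
dA/dt = 12s · ds/dt = 12·21·9 = 2268 cm²/s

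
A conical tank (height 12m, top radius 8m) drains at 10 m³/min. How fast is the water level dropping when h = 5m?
9/(10π) ≈ 0.2865 m/min

r/h = 8/12, so r = (2/3)h
V = (1/3)πr²h = (1/3)π((2/3)h)²h = (4/27)πh³
dV/dh = (4/9)πh²
dh/dt = (dV/dt)/(dV/dh) = -10/((4/9)π·5²) = -9/(10π) m/min
The level is dropping at 9/(10π) ≈ 0.2865 m/min.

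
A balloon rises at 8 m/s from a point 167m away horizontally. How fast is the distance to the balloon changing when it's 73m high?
292√33218/16609 ≈ 3.204 m/s

z² = 167² + y²
z = √(167² + 73²) = √33218
dz/dt = y/z · dy/dt = 73/√33218 · 8 = 292√33218/16609 ≈ 3.204 m/s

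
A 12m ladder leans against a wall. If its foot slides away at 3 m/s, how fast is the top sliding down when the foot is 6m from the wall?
√3 ≈ 1.732 m/s

x² + y² = 12²
2x·dx/dt + 2y·dy/dt = 0
dy/dt = -x/y · dx/dt = -6/(6√3) · 3 = -√3 m/s
The top is descending at √3 ≈ 1.732 m/s.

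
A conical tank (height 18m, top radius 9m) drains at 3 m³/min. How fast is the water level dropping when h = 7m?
12/(49π) ≈ 0.07795 m/min

r/h = 9/18, so r = (1/2)h
V = (1/3)πr²h = (1/3)π((1/2)h)²h = (1/12)πh³
dV/dh = (1/4)πh²
dh/dt = (dV/dt)/(dV/dh) = -3/((1/4)π·7²) = -12/(49π) m/min
The level is dropping at 12/(49π) ≈ 0.07795 m/min.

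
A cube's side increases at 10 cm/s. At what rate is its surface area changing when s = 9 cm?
1080 cm²/s

A = 6s²
dA/dt = 12s · ds/dt = 12·9·10 = 1080 cm²/s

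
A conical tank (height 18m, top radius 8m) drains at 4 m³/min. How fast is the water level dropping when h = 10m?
81/(400π) ≈ 0.06446 m/min

r/h = 8/18, so r = (4/9)h
V = (1/3)πr²h = (1/3)π((4/9)h)²h = (16/243)πh³
dV/dh = (16/81)πh²
dh/dt = (dV/dt)/(dV/dh) = -4/((16/81)π·10²) = -81/(400π) m/min
The level is dropping at 81/(400π) ≈ 0.06446 m/min.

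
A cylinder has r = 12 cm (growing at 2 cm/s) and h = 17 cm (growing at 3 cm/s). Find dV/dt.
1248π cm³/s

V = πr²h
dV/dt = 2πrh·dr/dt + πr²·dh/dt
= 2π(12)(17)(2) + π(12)²(3)
= 1248π cm³/s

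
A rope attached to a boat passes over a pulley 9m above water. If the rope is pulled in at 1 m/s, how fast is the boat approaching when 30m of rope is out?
10√91/91 ≈ 1.048 m/s

rope² = x² + 9²
x = √(30² - 9²) = 3√91
dx/dt = (rope/x) · d(rope)/dt = (30/(3√91)) · (-1) = -10√91/91 m/s
The boat approaches at 10√91/91 ≈ 1.048 m/s.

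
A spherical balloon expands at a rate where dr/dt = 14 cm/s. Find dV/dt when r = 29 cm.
47096π cm³/s

V = (4/3)πr³
dV/dt = dV/dr · dr/dt = 4πr² · 14
At r = 29: dV/dt = 47096π cm³/s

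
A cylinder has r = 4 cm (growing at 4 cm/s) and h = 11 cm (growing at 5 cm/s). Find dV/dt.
432π cm³/s

V = πr²h
dV/dt = 2πrh·dr/dt + πr²·dh/dt
= 2π(4)(11)(4) + π(4)²(5)
= 432π cm³/s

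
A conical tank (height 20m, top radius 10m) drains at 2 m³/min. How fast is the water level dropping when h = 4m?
1/(2π) ≈ 0.1592 m/min

r/h = 10/20, so r = (1/2)h
V = (1/3)πr²h = (1/3)π((1/2)h)²h = (1/12)πh³
dV/dh = (1/4)πh²
dh/dt = (dV/dt)/(dV/dh) = -2/((1/4)π·4²) = -1/(2π) m/min
The level is dropping at 1/(2π) ≈ 0.1592 m/min.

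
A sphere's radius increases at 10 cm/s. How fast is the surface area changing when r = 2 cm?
160π cm²/s

S = 4πr²
dS/dt = dS/dr · dr/dt = 8πr · 10
At r = 2: dS/dt = 160π cm²/s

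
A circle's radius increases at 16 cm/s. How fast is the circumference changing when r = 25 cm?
32π cm/s

C = 2πr
dC/dt = 2π · dr/dt = 2π · 16 = 32π cm/s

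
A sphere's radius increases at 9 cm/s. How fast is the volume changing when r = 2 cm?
144π cm³/s

V = (4/3)πr³
dV/dt = dV/dr · dr/dt = 4πr² · 9
At r = 2: dV/dt = 144π cm³/s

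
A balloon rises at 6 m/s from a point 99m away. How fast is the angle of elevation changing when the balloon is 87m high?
0.034197 rad/s

tan(θ) = y/99
sec²(θ) · dθ/dt = (1/99) · dy/dt
dθ/dt = cos²(θ)/99 · 6 = 99/(99² + 87²) · 6
dθ/dt = 0.034197 rad/s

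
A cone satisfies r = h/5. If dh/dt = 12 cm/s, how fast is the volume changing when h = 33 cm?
13068π/25 cm³/s

V = (1/3)π(h/5)²h = πh³/75
dV/dt = πh²/25 · 12
At h = 33: dV/dt = 13068π/25 cm³/s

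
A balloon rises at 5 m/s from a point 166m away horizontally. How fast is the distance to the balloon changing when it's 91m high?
455√35837/35837 ≈ 2.404 m/s

z² = 166² + y²
z = √(166² + 91²) = √35837
dz/dt = y/z · dy/dt = 91/√35837 · 5 = 455√35837/35837 ≈ 2.404 m/s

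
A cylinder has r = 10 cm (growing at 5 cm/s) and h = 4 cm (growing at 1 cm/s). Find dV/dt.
500π cm³/s

V = πr²h
dV/dt = 2πrh·dr/dt + πr²·dh/dt
= 2π(10)(4)(5) + π(10)²(1)
= 500π cm³/s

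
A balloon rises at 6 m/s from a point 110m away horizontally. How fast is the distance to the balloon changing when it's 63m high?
378√16069/16069 ≈ 2.982 m/s

z² = 110² + y²
z = √(110² + 63²) = √16069
dz/dt = y/z · dy/dt = 63/√16069 · 6 = 378√16069/16069 ≈ 2.982 m/s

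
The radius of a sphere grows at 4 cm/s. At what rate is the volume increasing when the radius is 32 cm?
16384π cm³/s

V = (4/3)πr³
dV/dt = dV/dr · dr/dt = 4πr² · 4
At r = 32: dV/dt = 16384π cm³/s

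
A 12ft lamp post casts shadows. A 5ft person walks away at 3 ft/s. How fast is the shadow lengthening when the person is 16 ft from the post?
15/7 ft/s

By similar triangles: 12/(x+s) = 5/s
Solving: s = 5x/7
ds/dt = 5/7 · dx/dt = 5/7 · 3 = 15/7 ft/s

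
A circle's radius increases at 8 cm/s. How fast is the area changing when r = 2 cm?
32π cm²/s

A = πr²
dA/dt = 2πr · dr/dt = 2π(2)(8) = 32π cm²/s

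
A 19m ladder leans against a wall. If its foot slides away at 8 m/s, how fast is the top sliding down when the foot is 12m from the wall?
96√217/217 ≈ 6.517 m/s

x² + y² = 19²
2x·dx/dt + 2y·dy/dt = 0
dy/dt = -x/y · dx/dt = -12/√217 · 8 = -96√217/217 m/s
The top is descending at 96√217/217 ≈ 6.517 m/s.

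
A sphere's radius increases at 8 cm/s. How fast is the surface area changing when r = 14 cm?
896π cm²/s

S = 4πr²
dS/dt = dS/dr · dr/dt = 8πr · 8
At r = 14: dS/dt = 896π cm²/s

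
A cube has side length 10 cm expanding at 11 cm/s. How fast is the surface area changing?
1320 cm²/s

A = 6s²
dA/dt = 12s · ds/dt = 12·10·11 = 1320 cm²/s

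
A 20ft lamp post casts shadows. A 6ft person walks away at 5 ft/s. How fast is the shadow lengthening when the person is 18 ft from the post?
15/7 ft/s

By similar triangles: 20/(x+s) = 6/s
Solving: s = 6x/14
ds/dt = 6/14 · dx/dt = 3/7 · 5 = 15/7 ft/s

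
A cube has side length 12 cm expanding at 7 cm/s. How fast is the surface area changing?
1008 cm²/s

A = 6s²
dA/dt = 12s · ds/dt = 12·12·7 = 1008 cm²/s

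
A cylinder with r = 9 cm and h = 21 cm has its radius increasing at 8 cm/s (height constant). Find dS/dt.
624π cm²/s

S = 2πrh + 2πr² (lateral + bases)
dS/dt = (2πh + 4πr)·dr/dt = (2π·21 + 4π·9)·8
= 624π cm²/s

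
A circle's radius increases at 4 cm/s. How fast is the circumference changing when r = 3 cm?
8π cm/s

C = 2πr
dC/dt = 2π · dr/dt = 2π · 4 = 8π cm/s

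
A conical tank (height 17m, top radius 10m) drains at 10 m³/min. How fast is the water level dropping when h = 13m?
289/(1690π) ≈ 0.05443 m/min

r/h = 10/17, so r = (10/17)h
V = (1/3)πr²h = (1/3)π((10/17)h)²h = (100/867)πh³
dV/dh = (100/289)πh²
dh/dt = (dV/dt)/(dV/dh) = -10/((100/289)π·13²) = -289/(1690π) m/min
The level is dropping at 289/(1690π) ≈ 0.05443 m/min.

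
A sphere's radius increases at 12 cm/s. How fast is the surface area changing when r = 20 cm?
1920π cm²/s

S = 4πr²
dS/dt = dS/dr · dr/dt = 8πr · 12
At r = 20: dS/dt = 1920π cm²/s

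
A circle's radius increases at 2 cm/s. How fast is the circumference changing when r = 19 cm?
4π cm/s

C = 2πr
dC/dt = 2π · dr/dt = 2π · 2 = 4π cm/s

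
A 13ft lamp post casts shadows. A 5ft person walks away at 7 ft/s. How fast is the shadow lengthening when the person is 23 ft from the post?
35/8 ft/s

By similar triangles: 13/(x+s) = 5/s
Solving: s = 5x/8
ds/dt = 5/8 · dx/dt = 5/8 · 7 = 35/8 ft/s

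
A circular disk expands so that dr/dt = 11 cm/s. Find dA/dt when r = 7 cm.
154π cm²/s

A = πr²
dA/dt = 2πr · dr/dt = 2π(7)(11) = 154π cm²/s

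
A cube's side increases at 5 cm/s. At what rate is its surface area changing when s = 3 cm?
180 cm²/s

A = 6s²
dA/dt = 12s · ds/dt = 12·3·5 = 180 cm²/s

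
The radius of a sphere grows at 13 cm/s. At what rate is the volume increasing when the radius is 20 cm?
20800π cm³/s

V = (4/3)πr³
dV/dt = dV/dr · dr/dt = 4πr² · 13
At r = 20: dV/dt = 20800π cm³/s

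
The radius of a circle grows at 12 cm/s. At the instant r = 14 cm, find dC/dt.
24π cm/s

C = 2πr
dC/dt = 2π · dr/dt = 2π · 12 = 24π cm/s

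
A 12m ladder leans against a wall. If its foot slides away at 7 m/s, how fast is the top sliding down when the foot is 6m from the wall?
7√3/3 ≈ 4.041 m/s

x² + y² = 12²
2x·dx/dt + 2y·dy/dt = 0
dy/dt = -x/y · dx/dt = -6/(6√3) · 7 = -7√3/3 m/s
The top is descending at 7√3/3 ≈ 4.041 m/s.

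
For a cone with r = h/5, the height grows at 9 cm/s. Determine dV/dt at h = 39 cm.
13689π/25 cm³/s

V = (1/3)π(h/5)²h = πh³/75
dV/dt = πh²/25 · 9
At h = 39: dV/dt = 13689π/25 cm³/s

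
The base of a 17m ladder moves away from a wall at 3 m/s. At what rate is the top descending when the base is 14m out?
14√93/31 ≈ 4.355 m/s

x² + y² = 17²
2x·dx/dt + 2y·dy/dt = 0
dy/dt = -x/y · dx/dt = -14/√93 · 3 = -14√93/31 m/s
The top is descending at 14√93/31 ≈ 4.355 m/s.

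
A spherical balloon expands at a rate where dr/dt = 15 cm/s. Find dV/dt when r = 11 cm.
7260π cm³/s

V = (4/3)πr³
dV/dt = dV/dr · dr/dt = 4πr² · 15
At r = 11: dV/dt = 7260π cm³/s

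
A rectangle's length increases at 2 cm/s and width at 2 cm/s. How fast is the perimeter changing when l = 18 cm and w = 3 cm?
8 cm/s

P = 2(l + w)
dP/dt = 2(dl/dt + dw/dt) = 2(2 + 2) = 8 cm/s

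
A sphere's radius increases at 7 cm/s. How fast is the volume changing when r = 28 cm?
21952π cm³/s

V = (4/3)πr³
dV/dt = dV/dr · dr/dt = 4πr² · 7
At r = 28: dV/dt = 21952π cm³/s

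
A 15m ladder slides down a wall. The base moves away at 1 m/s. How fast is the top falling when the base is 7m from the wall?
7√11/44 ≈ 0.5276 m/s

x² + y² = 15²
2x·dx/dt + 2y·dy/dt = 0
dy/dt = -x/y · dx/dt = -7/(4√11) · 1 = -7√11/44 m/s
The top is descending at 7√11/44 ≈ 0.5276 m/s.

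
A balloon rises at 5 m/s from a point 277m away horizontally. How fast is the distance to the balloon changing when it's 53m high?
265√79538/79538 ≈ 0.9396 m/s

z² = 277² + y²
z = √(277² + 53²) = √79538
dz/dt = y/z · dy/dt = 53/√79538 · 5 = 265√79538/79538 ≈ 0.9396 m/s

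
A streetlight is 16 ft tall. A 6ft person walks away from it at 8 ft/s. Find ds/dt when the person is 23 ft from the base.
24/5 ft/s

By similar triangles: 16/(x+s) = 6/s
Solving: s = 6x/10
ds/dt = 6/10 · dx/dt = 3/5 · 8 = 24/5 ft/s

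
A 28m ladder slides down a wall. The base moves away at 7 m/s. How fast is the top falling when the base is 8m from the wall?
14√5/15 ≈ 2.087 m/s

x² + y² = 28²
2x·dx/dt + 2y·dy/dt = 0
dy/dt = -x/y · dx/dt = -8/(12√5) · 7 = -14√5/15 m/s
The top is descending at 14√5/15 ≈ 2.087 m/s.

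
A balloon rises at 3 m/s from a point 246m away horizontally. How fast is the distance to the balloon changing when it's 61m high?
183√64237/64237 ≈ 0.722 m/s

z² = 246² + y²
z = √(246² + 61²) = √64237
dz/dt = y/z · dy/dt = 61/√64237 · 3 = 183√64237/64237 ≈ 0.722 m/s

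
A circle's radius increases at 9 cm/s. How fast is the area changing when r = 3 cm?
54π cm²/s

A = πr²
dA/dt = 2πr · dr/dt = 2π(3)(9) = 54π cm²/s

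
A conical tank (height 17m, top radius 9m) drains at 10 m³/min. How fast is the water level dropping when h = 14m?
1445/(7938π) ≈ 0.05794 m/min

r/h = 9/17, so r = (9/17)h
V = (1/3)πr²h = (1/3)π((9/17)h)²h = (27/289)πh³
dV/dh = (81/289)πh²
dh/dt = (dV/dt)/(dV/dh) = -10/((81/289)π·14²) = -1445/(7938π) m/min
The level is dropping at 1445/(7938π) ≈ 0.05794 m/min.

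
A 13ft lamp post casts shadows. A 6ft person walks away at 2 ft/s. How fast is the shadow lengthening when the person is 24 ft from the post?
12/7 ft/s

By similar triangles: 13/(x+s) = 6/s
Solving: s = 6x/7
ds/dt = 6/7 · dx/dt = 6/7 · 2 = 12/7 ft/s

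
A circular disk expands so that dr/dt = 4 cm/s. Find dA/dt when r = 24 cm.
192π cm²/s

A = πr²
dA/dt = 2πr · dr/dt = 2π(24)(4) = 192π cm²/s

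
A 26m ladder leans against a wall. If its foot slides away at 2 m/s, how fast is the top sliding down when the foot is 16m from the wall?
16√105/105 ≈ 1.561 m/s

x² + y² = 26²
2x·dx/dt + 2y·dy/dt = 0
dy/dt = -x/y · dx/dt = -16/(2√105) · 2 = -16√105/105 m/s
The top is descending at 16√105/105 ≈ 1.561 m/s.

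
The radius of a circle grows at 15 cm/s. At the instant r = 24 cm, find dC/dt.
30π cm/s

C = 2πr
dC/dt = 2π · dr/dt = 2π · 15 = 30π cm/s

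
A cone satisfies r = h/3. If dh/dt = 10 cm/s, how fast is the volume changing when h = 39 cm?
1690π cm³/s

V = (1/3)π(h/3)²h = πh³/27
dV/dt = πh²/9 · 10
At h = 39: dV/dt = 1690π cm³/s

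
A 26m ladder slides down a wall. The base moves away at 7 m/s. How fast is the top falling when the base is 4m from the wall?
14√165/165 ≈ 1.09 m/s

x² + y² = 26²
2x·dx/dt + 2y·dy/dt = 0
dy/dt = -x/y · dx/dt = -4/(2√165) · 7 = -14√165/165 m/s
The top is descending at 14√165/165 ≈ 1.09 m/s.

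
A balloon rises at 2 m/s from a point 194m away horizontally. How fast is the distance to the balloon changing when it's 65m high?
130√41861/41861 ≈ 0.6354 m/s

z² = 194² + y²
z = √(194² + 65²) = √41861
dz/dt = y/z · dy/dt = 65/√41861 · 2 = 130√41861/41861 ≈ 0.6354 m/s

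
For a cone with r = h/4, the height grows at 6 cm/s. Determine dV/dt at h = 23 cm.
1587π/8 cm³/s

V = (1/3)π(h/4)²h = πh³/48
dV/dt = πh²/16 · 6
At h = 23: dV/dt = 1587π/8 cm³/s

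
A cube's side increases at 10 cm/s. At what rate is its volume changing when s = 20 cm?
12000 cm³/s

V = s³
dV/dt = 3s² · ds/dt = 3·20²·10 = 12000 cm³/s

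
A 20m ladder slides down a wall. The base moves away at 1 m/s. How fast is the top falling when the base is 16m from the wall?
4/3 ≈ 1.333 m/s

x² + y² = 20²
2x·dx/dt + 2y·dy/dt = 0
dy/dt = -x/y · dx/dt = -16/12 · 1 = -4/3 m/s
The top is descending at 4/3 ≈ 1.333 m/s.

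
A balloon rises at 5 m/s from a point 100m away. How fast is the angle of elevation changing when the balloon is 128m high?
0.018951 rad/s

tan(θ) = y/100
sec²(θ) · dθ/dt = (1/100) · dy/dt
dθ/dt = cos²(θ)/100 · 5 = 100/(100² + 128²) · 5
dθ/dt = 0.018951 rad/s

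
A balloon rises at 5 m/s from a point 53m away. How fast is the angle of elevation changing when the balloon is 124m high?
0.014572 rad/s

tan(θ) = y/53
sec²(θ) · dθ/dt = (1/53) · dy/dt
dθ/dt = cos²(θ)/53 · 5 = 53/(53² + 124²) · 5
dθ/dt = 0.014572 rad/s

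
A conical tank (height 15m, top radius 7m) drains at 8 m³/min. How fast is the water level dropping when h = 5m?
72/(49π) ≈ 0.4677 m/min

r/h = 7/15, so r = (7/15)h
V = (1/3)πr²h = (1/3)π((7/15)h)²h = (49/675)πh³
dV/dh = (49/225)πh²
dh/dt = (dV/dt)/(dV/dh) = -8/((49/225)π·5²) = -72/(49π) m/min
The level is dropping at 72/(49π) ≈ 0.4677 m/min.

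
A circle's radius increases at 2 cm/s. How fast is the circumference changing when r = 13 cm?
4π cm/s

C = 2πr
dC/dt = 2π · dr/dt = 2π · 2 = 4π cm/s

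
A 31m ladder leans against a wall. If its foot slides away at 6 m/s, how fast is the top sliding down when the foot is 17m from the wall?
17√42/28 ≈ 3.935 m/s

x² + y² = 31²
2x·dx/dt + 2y·dy/dt = 0
dy/dt = -x/y · dx/dt = -17/(4√42) · 6 = -17√42/28 m/s
The top is descending at 17√42/28 ≈ 3.935 m/s.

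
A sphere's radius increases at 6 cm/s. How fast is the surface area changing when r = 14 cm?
672π cm²/s

S = 4πr²
dS/dt = dS/dr · dr/dt = 8πr · 6
At r = 14: dS/dt = 672π cm²/s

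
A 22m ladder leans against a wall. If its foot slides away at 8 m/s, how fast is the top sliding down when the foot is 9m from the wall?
72√403/403 ≈ 3.587 m/s

x² + y² = 22²
2x·dx/dt + 2y·dy/dt = 0
dy/dt = -x/y · dx/dt = -9/√403 · 8 = -72√403/403 m/s
The top is descending at 72√403/403 ≈ 3.587 m/s.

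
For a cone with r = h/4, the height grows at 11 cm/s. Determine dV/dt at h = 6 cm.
99π/4 cm³/s

V = (1/3)π(h/4)²h = πh³/48
dV/dt = πh²/16 · 11
At h = 6: dV/dt = 99π/4 cm³/s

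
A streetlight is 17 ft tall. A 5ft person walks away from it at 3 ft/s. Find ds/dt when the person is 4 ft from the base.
5/4 ft/s

By similar triangles: 17/(x+s) = 5/s
Solving: s = 5x/12
ds/dt = 5/12 · dx/dt = 5/12 · 3 = 5/4 ft/s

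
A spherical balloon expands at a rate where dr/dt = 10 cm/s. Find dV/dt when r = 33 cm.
43560π cm³/s

V = (4/3)πr³
dV/dt = dV/dr · dr/dt = 4πr² · 10
At r = 33: dV/dt = 43560π cm³/s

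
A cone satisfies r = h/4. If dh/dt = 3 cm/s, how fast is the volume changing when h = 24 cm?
108π cm³/s

V = (1/3)π(h/4)²h = πh³/48
dV/dt = πh²/16 · 3
At h = 24: dV/dt = 108π cm³/s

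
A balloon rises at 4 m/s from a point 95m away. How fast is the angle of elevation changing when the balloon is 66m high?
0.028398 rad/s

tan(θ) = y/95
sec²(θ) · dθ/dt = (1/95) · dy/dt
dθ/dt = cos²(θ)/95 · 4 = 95/(95² + 66²) · 4
dθ/dt = 0.028398 rad/s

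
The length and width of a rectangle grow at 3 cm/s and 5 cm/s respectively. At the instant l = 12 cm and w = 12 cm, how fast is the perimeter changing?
16 cm/s

P = 2(l + w)
dP/dt = 2(dl/dt + dw/dt) = 2(3 + 5) = 16 cm/s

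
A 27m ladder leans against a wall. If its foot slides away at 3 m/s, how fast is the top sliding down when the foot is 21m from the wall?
21√2/8 ≈ 3.712 m/s

x² + y² = 27²
2x·dx/dt + 2y·dy/dt = 0
dy/dt = -x/y · dx/dt = -21/(12√2) · 3 = -21√2/8 m/s
The top is descending at 21√2/8 ≈ 3.712 m/s.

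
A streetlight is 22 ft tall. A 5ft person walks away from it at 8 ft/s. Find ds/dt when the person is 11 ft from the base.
40/17 ft/s

By similar triangles: 22/(x+s) = 5/s
Solving: s = 5x/17
ds/dt = 5/17 · dx/dt = 5/17 · 8 = 40/17 ft/s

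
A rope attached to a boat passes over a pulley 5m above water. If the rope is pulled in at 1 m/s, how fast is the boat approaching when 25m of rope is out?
5√6/12 ≈ 1.021 m/s

rope² = x² + 5²
x = √(25² - 5²) = 10√6
dx/dt = (rope/x) · d(rope)/dt = (25/(10√6)) · (-1) = -5√6/12 m/s
The boat approaches at 5√6/12 ≈ 1.021 m/s.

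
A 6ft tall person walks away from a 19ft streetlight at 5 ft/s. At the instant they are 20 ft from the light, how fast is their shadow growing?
30/13 ft/s

By similar triangles: 19/(x+s) = 6/s
Solving: s = 6x/13
ds/dt = 6/13 · dx/dt = 6/13 · 5 = 30/13 ft/s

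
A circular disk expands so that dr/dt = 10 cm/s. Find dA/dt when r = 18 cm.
360π cm²/s

A = πr²
dA/dt = 2πr · dr/dt = 2π(18)(10) = 360π cm²/s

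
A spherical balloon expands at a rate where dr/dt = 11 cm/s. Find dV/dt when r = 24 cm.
25344π cm³/s

V = (4/3)πr³
dV/dt = dV/dr · dr/dt = 4πr² · 11
At r = 24: dV/dt = 25344π cm³/s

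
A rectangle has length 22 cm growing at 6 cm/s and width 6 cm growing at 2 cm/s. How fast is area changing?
80 cm²/s

A = lw
dA/dt = w·dl/dt + l·dw/dt = 6·6 + 22·2 = 80 cm²/s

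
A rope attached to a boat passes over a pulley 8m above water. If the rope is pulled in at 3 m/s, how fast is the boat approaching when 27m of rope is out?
81√665/665 ≈ 3.141 m/s

rope² = x² + 8²
x = √(27² - 8²) = √665
dx/dt = (rope/x) · d(rope)/dt = (27/√665) · (-3) = -81√665/665 m/s
The boat approaches at 81√665/665 ≈ 3.141 m/s.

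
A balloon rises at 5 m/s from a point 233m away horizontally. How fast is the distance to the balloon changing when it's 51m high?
51√56890/11378 ≈ 1.069 m/s

z² = 233² + y²
z = √(233² + 51²) = √56890
dz/dt = y/z · dy/dt = 51/√56890 · 5 = 51√56890/11378 ≈ 1.069 m/s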